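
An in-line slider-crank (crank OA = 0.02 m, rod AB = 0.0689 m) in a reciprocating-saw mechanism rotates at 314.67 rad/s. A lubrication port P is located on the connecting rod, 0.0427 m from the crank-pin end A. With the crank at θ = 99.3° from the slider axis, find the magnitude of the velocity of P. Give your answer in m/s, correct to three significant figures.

ω = 314.7 rad/s.  Crank-pin speed |V_A| = rω = 6.2934 m/s, perpendicular to OA.
Rod angle: sinφ = −(r/L) sinθ ⇒ φ = -16.646°; ω_rod = −rω cosθ/√(L²−r²sin²θ) = +15.407 rad/s.
V_P = V_A + ω_rod × AP, with AP = 0.0427 m along the rod.
Components: V_Px = −rω sinθ − a·ω_rod·sinφ = -6.0222 m/s;  V_Py = rω cosθ + a·ω_rod·cosφ = -0.38674 m/s.
|V_P| = √(V_Px² + V_Py²) = 6.0346 m/s.

6.03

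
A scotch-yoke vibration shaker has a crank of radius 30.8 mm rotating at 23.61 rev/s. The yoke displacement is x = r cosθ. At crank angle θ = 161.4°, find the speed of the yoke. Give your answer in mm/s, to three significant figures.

1460

ω = 148.3 rad/s (from 23.61 rev/s).
x = r cosθ ⇒ ẋ = −rω sinθ.
|v| = rω|sinθ| = 0.0308·148.3·|sin 161.4°| = 1.4573 m/s = 1457.3 mm/s.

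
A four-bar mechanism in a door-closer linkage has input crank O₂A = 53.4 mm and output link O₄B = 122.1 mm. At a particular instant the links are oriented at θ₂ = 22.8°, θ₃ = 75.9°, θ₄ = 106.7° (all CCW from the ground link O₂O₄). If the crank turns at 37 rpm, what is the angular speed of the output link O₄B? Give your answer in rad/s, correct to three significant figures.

2.65

ω₂ = 3.875 rad/s (from 37 rpm).
Differentiating the loop-closure r₂e^{iθ₂}+r₃e^{iθ₃}=r₁+r₄e^{iθ₄} gives r₂ω₂e^{iθ₂}+r₃ω₃e^{iθ₃}=r₄ω₄e^{iθ₄}.
Eliminating the other unknown: ω₄ = r₂ω₂ sin(θ₂−θ₃) / [r₄ sin(θ₄−θ₃)].
Numerator sine = -0.79968; denominator sine = +0.51204.
Result = 0.0534·3.875·(-0.79968) / (0.1221·(+0.51204)) = -2.6465 rad/s; magnitude 2.6465 rad/s.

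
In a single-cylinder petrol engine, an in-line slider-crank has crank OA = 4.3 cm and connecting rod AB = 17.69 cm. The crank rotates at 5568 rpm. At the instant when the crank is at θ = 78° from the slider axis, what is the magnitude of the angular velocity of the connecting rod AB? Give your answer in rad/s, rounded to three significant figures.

30.3

ω = 583.1 rad/s (converted from 5568 rpm).
The rod makes angle φ with the slider axis where L sinφ = r sinθ; differentiating, L cosφ·φ̇ = r ω cosθ.
L cosφ = √(L² − r² sin²θ) = 0.17183 m.
|ω_rod| = r ω |cosθ| / √(L² − r² sin²θ) = 0.043·583.1·0.20791/0.17183 = 30.338 rad/s.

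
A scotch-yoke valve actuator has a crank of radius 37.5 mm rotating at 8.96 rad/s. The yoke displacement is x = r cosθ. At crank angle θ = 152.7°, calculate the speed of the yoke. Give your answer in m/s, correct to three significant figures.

0.154

ω = 8.96 rad/s
x = r cosθ ⇒ ẋ = −rω sinθ.
|v| = rω|sinθ| = 0.0375·8.96·|sin 152.7°| = 0.15411 m/s.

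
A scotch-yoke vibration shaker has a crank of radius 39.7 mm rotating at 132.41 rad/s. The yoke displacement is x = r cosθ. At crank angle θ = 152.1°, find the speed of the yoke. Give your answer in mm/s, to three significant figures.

2460

ω = 132.4 rad/s
x = r cosθ ⇒ ẋ = −rω sinθ.
|v| = rω|sinθ| = 0.0397·132.4·|sin 152.1°| = 2.4598 m/s = 2459.8 mm/s.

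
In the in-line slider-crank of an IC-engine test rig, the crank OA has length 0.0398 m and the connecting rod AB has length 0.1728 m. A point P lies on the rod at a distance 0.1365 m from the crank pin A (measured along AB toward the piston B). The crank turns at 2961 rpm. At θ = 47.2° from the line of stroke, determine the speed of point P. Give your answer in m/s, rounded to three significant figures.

10.3

ω = 310.1 rad/s.  Crank-pin speed |V_A| = rω = 12.341 m/s, perpendicular to OA.
Rod angle: sinφ = −(r/L) sinθ ⇒ φ = -9.729°; ω_rod = −rω cosθ/√(L²−r²sin²θ) = -49.232 rad/s.
V_P = V_A + ω_rod × AP, with AP = 0.1365 m along the rod.
Components: V_Px = −rω sinθ − a·ω_rod·sinφ = -10.191 m/s;  V_Py = rω cosθ + a·ω_rod·cosφ = +1.7614 m/s.
|V_P| = √(V_Px² + V_Py²) = 10.342 m/s.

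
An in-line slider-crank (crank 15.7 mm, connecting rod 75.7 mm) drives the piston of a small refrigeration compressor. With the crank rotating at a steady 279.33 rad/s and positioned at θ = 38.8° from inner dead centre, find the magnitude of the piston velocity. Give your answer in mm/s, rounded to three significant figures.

ω = 279.3 rad/s
For an in-line slider-crank, x = r cosθ + √(L² − r² sin²θ), so v = −rω sinθ·[1 + r cosθ/√(L² − r² sin²θ)].
With r = 0.0157 m, L = 0.0757 m, θ = 38.8°: √(L² − r² sin²θ) = 0.075058 m.
v = −0.0157·279.3·0.62660·[1 + 0.0157·0.77934/0.075058] = -3.1959 m/s.
|v| = 3.1959 m/s = 3195.9 mm/s.

3200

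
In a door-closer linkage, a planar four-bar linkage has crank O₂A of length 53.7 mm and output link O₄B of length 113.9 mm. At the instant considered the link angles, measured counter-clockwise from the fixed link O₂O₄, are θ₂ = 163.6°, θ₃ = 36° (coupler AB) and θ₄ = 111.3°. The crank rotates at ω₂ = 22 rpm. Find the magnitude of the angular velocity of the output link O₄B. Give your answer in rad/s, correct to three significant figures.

ω₂ = 2.304 rad/s (from 22 rpm).
Differentiating the loop-closure r₂e^{iθ₂}+r₃e^{iθ₃}=r₁+r₄e^{iθ₄} gives r₂ω₂e^{iθ₂}+r₃ω₃e^{iθ₃}=r₄ω₄e^{iθ₄}.
Eliminating the other unknown: ω₄ = r₂ω₂ sin(θ₂−θ₃) / [r₄ sin(θ₄−θ₃)].
Numerator sine = +0.79229; denominator sine = +0.96727.
Result = 0.0537·2.304·(+0.79229) / (0.1139·(+0.96727)) = +0.88969 rad/s; magnitude 0.88969 rad/s.

0.890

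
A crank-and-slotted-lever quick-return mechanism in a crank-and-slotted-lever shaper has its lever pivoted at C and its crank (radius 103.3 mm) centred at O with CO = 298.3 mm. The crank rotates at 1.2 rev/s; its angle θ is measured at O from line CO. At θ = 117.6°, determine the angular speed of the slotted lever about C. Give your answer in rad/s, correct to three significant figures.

0.382

ω = 7.54 rad/s (from 1.2 rev/s).
Crank pin A relative to C: A = (d + r cosθ, r sinθ); lever angle φ = atan2(r sinθ, d + r cosθ).
Differentiating tanφ: φ̇ = rω(d cosθ + r)/(d² + r² + 2dr cosθ).
d² + r² + 2dr cosθ = |CA|² = 0.0711014 m²;  d cosθ + r = -0.034901 m.
|ω_lever| = |0.1033·7.54·-0.034901| / 0.0711014 = 0.38232 rad/s.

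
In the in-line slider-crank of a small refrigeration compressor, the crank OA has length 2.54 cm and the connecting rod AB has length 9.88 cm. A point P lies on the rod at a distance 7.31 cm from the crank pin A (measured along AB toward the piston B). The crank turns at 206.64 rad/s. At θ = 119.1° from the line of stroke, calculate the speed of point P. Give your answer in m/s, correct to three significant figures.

4.20

ω = 206.6 rad/s.  Crank-pin speed |V_A| = rω = 5.2487 m/s, perpendicular to OA.
Rod angle: sinφ = −(r/L) sinθ ⇒ φ = -12.981°; ω_rod = −rω cosθ/√(L²−r²sin²θ) = +26.514 rad/s.
V_P = V_A + ω_rod × AP, with AP = 0.0731 m along the rod.
Components: V_Px = −rω sinθ − a·ω_rod·sinφ = -4.1508 m/s;  V_Py = rω cosθ + a·ω_rod·cosφ = -0.66399 m/s.
|V_P| = √(V_Px² + V_Py²) = 4.2035 m/s.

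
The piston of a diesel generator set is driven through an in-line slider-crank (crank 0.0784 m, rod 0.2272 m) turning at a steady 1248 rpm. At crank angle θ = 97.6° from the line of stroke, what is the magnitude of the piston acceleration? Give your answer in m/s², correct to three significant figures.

650

ω = 2π·1248/60 = 130.7 rad/s
x(θ) = r cosθ + √(L² − r² sin²θ); with ω constant, a = ω²·d²x/dθ².
d²x/dθ² = −r cosθ − r²(cos2θ)/√u − r⁴ sin²2θ/(4u^{3/2}),  u = L² − r² sin²θ = 0.0455808 m².
Substituting r = 0.0784 m, L = 0.2272 m, θ = 97.6°: d²x/dθ² = +0.038085 m.
a = ω²·d²x/dθ² = (130.7)²·(+0.038085) = +650.49 m/s²;  |a| = 650.49 m/s².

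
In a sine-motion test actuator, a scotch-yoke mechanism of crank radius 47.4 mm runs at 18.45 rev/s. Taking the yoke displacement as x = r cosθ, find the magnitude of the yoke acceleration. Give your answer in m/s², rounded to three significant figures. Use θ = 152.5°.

565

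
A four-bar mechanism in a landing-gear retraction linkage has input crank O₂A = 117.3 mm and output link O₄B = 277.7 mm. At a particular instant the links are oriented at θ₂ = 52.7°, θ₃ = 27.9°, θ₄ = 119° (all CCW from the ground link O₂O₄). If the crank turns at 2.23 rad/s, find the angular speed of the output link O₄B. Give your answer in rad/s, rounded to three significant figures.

0.395

ω₂ = 2.23 rad/s
Differentiating the loop-closure r₂e^{iθ₂}+r₃e^{iθ₃}=r₁+r₄e^{iθ₄} gives r₂ω₂e^{iθ₂}+r₃ω₃e^{iθ₃}=r₄ω₄e^{iθ₄}.
Eliminating the other unknown: ω₄ = r₂ω₂ sin(θ₂−θ₃) / [r₄ sin(θ₄−θ₃)].
Numerator sine = +0.41945; denominator sine = +0.99982.
Result = 0.1173·2.23·(+0.41945) / (0.2777·(+0.99982)) = +0.39517 rad/s; magnitude 0.39517 rad/s.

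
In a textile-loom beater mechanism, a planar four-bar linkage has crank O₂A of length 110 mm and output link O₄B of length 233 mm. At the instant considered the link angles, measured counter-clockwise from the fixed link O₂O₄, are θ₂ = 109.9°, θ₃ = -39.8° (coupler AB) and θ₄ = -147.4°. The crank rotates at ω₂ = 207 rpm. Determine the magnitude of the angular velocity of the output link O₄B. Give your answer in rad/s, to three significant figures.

5.42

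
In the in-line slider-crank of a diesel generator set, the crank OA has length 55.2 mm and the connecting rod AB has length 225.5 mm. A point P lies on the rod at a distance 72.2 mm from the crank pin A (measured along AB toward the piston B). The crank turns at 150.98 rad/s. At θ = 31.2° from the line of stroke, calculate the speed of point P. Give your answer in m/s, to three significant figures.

6.69

ω = 151 rad/s.  Crank-pin speed |V_A| = rω = 8.3341 m/s, perpendicular to OA.
Rod angle: sinφ = −(r/L) sinθ ⇒ φ = -7.285°; ω_rod = −rω cosθ/√(L²−r²sin²θ) = -31.87 rad/s.
V_P = V_A + ω_rod × AP, with AP = 0.0722 m along the rod.
Components: V_Px = −rω sinθ − a·ω_rod·sinφ = -4.6091 m/s;  V_Py = rω cosθ + a·ω_rod·cosφ = +4.8462 m/s.
|V_P| = √(V_Px² + V_Py²) = 6.688 m/s.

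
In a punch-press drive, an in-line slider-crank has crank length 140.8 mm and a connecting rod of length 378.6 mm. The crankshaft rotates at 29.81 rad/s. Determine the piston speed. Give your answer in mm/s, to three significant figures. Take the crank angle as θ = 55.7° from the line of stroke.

4230

ω = 29.81 rad/s
For an in-line slider-crank, x = r cosθ + √(L² − r² sin²θ), so v = −rω sinθ·[1 + r cosθ/√(L² − r² sin²θ)].
With r = 0.1408 m, L = 0.3786 m, θ = 55.7°: √(L² − r² sin²θ) = 0.36029 m.
v = −0.1408·29.81·0.82610·[1 + 0.1408·0.56353/0.36029] = -4.2309 m/s.
|v| = 4.2309 m/s = 4230.9 mm/s.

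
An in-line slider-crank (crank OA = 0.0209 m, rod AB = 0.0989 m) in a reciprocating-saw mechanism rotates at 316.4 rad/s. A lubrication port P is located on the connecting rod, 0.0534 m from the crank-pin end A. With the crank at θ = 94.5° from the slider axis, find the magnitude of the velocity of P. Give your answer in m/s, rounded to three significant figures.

ω = 316.4 rad/s.  Crank-pin speed |V_A| = rω = 6.6128 m/s, perpendicular to OA.
Rod angle: sinφ = −(r/L) sinθ ⇒ φ = -12.162°; ω_rod = −rω cosθ/√(L²−r²sin²θ) = +5.3665 rad/s.
V_P = V_A + ω_rod × AP, with AP = 0.0534 m along the rod.
Components: V_Px = −rω sinθ − a·ω_rod·sinφ = -6.532 m/s;  V_Py = rω cosθ + a·ω_rod·cosφ = -0.23869 m/s.
|V_P| = √(V_Px² + V_Py²) = 6.5364 m/s.

6.54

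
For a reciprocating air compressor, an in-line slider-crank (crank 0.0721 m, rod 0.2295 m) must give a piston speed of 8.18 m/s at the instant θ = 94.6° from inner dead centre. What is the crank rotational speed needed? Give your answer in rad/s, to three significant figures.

For an in-line slider-crank, |v_piston| = rω|sinθ|·[1 + r cosθ/√(L² − r² sin²θ)].
With r = 0.0721 m, L = 0.2295 m, θ = 94.6°: the bracketed kinematic factor |dx/dθ| = 0.069961 m.
ω = v/|dx/dθ| = 8.18/0.069961 = 116.92 rad/s.

117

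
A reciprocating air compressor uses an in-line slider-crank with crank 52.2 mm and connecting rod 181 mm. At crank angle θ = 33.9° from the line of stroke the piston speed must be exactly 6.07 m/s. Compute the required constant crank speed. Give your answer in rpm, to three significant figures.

1600

For an in-line slider-crank, |v_piston| = rω|sinθ|·[1 + r cosθ/√(L² − r² sin²θ)].
With r = 0.0522 m, L = 0.181 m, θ = 33.9°: the bracketed kinematic factor |dx/dθ| = 0.036175 m.
ω = v/|dx/dθ| = 6.07/0.036175 = 167.79 rad/s.
N = 60ω/(2π) = 1602.3 rpm.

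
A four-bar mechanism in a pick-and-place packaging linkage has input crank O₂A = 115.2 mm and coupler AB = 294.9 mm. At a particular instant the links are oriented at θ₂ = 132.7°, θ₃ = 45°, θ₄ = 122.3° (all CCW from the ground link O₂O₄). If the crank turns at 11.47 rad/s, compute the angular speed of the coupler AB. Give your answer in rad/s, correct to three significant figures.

0.829

ω₂ = 11.47 rad/s
Differentiating the loop-closure r₂e^{iθ₂}+r₃e^{iθ₃}=r₁+r₄e^{iθ₄} gives r₂ω₂e^{iθ₂}+r₃ω₃e^{iθ₃}=r₄ω₄e^{iθ₄}.
Eliminating the other unknown: ω₃ = r₂ω₂ sin(θ₄−θ₂) / [r₃ sin(θ₃−θ₄)].
Numerator sine = -0.18052; denominator sine = -0.97553.
Result = 0.1152·11.47·(-0.18052) / (0.2949·(-0.97553)) = +0.82913 rad/s; magnitude 0.82913 rad/s.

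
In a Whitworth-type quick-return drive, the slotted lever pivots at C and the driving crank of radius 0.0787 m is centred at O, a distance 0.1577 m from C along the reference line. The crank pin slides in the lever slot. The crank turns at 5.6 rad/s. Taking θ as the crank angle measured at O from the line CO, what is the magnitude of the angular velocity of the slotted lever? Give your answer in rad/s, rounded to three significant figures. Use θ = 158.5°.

ω = 5.6 rad/s
Crank pin A relative to C: A = (d + r cosθ, r sinθ); lever angle φ = atan2(r sinθ, d + r cosθ).
Differentiating tanφ: φ̇ = rω(d cosθ + r)/(d² + r² + 2dr cosθ).
d² + r² + 2dr cosθ = |CA|² = 0.00796817 m²;  d cosθ + r = -0.068027 m.
|ω_lever| = |0.0787·5.6·-0.068027| / 0.00796817 = 3.7626 rad/s.

3.76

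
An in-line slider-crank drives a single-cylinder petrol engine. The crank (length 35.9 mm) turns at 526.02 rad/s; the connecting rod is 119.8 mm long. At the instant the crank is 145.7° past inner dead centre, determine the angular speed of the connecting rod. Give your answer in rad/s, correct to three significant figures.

132

ω = 526 rad/s
The rod makes angle φ with the slider axis where L sinφ = r sinθ; differentiating, L cosφ·φ̇ = r ω cosθ.
L cosφ = √(L² − r² sin²θ) = 0.11808 m.
|ω_rod| = r ω |cosθ| / √(L² − r² sin²θ) = 0.0359·526·0.82610/0.11808 = 132.12 rad/s.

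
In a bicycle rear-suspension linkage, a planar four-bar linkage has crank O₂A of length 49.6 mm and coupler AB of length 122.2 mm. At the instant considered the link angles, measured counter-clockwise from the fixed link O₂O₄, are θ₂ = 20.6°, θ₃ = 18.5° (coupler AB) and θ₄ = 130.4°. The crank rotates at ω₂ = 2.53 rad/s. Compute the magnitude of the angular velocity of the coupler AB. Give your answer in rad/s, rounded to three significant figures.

1.04

ω₂ = 2.53 rad/s
Differentiating the loop-closure r₂e^{iθ₂}+r₃e^{iθ₃}=r₁+r₄e^{iθ₄} gives r₂ω₂e^{iθ₂}+r₃ω₃e^{iθ₃}=r₄ω₄e^{iθ₄}.
Eliminating the other unknown: ω₃ = r₂ω₂ sin(θ₄−θ₂) / [r₃ sin(θ₃−θ₄)].
Numerator sine = +0.94088; denominator sine = -0.92784.
Result = 0.0496·2.53·(+0.94088) / (0.1222·(-0.92784)) = -1.0413 rad/s; magnitude 1.0413 rad/s.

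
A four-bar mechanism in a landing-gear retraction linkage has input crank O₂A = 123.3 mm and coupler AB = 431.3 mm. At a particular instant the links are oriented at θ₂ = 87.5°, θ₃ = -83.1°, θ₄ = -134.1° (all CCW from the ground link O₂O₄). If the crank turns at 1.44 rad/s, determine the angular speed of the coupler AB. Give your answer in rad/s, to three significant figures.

ω₂ = 1.44 rad/s
Differentiating the loop-closure r₂e^{iθ₂}+r₃e^{iθ₃}=r₁+r₄e^{iθ₄} gives r₂ω₂e^{iθ₂}+r₃ω₃e^{iθ₃}=r₄ω₄e^{iθ₄}.
Eliminating the other unknown: ω₃ = r₂ω₂ sin(θ₄−θ₂) / [r₃ sin(θ₃−θ₄)].
Numerator sine = +0.66393; denominator sine = +0.77715.
Result = 0.1233·1.44·(+0.66393) / (0.4313·(+0.77715)) = +0.35169 rad/s; magnitude 0.35169 rad/s.

0.352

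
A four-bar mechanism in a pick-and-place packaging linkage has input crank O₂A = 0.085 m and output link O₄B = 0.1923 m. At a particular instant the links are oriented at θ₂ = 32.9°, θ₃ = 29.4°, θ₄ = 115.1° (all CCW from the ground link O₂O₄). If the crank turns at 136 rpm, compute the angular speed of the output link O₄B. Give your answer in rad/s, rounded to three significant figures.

0.385

ω₂ = 14.24 rad/s (from 136 rpm).
Differentiating the loop-closure r₂e^{iθ₂}+r₃e^{iθ₃}=r₁+r₄e^{iθ₄} gives r₂ω₂e^{iθ₂}+r₃ω₃e^{iθ₃}=r₄ω₄e^{iθ₄}.
Eliminating the other unknown: ω₄ = r₂ω₂ sin(θ₂−θ₃) / [r₄ sin(θ₄−θ₃)].
Numerator sine = +0.06105; denominator sine = +0.99719.
Result = 0.085·14.24·(+0.06105) / (0.1923·(+0.99719)) = +0.3854 rad/s; magnitude 0.3854 rad/s.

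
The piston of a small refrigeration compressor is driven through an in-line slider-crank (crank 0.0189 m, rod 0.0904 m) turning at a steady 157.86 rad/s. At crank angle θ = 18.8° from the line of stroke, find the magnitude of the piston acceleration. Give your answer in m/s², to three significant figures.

524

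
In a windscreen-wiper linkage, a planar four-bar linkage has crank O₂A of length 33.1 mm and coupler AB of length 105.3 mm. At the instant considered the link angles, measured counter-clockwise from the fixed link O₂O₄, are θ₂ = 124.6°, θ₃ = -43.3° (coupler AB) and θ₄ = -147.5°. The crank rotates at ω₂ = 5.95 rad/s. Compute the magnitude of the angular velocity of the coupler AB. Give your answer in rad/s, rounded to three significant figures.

ω₂ = 5.95 rad/s
Differentiating the loop-closure r₂e^{iθ₂}+r₃e^{iθ₃}=r₁+r₄e^{iθ₄} gives r₂ω₂e^{iθ₂}+r₃ω₃e^{iθ₃}=r₄ω₄e^{iθ₄}.
Eliminating the other unknown: ω₃ = r₂ω₂ sin(θ₄−θ₂) / [r₃ sin(θ₃−θ₄)].
Numerator sine = +0.99933; denominator sine = +0.96945.
Result = 0.0331·5.95·(+0.99933) / (0.1053·(+0.96945)) = +1.928 rad/s; magnitude 1.928 rad/s.

1.93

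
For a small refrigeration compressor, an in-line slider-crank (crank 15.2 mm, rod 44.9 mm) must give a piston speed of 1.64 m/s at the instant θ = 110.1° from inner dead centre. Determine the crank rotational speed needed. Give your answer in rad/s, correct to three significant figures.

131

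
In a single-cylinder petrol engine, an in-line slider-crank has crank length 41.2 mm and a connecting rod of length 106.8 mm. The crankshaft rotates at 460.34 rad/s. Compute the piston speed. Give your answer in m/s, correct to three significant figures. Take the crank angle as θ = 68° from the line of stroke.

ω = 460.3 rad/s
For an in-line slider-crank, x = r cosθ + √(L² − r² sin²θ), so v = −rω sinθ·[1 + r cosθ/√(L² − r² sin²θ)].
With r = 0.0412 m, L = 0.1068 m, θ = 68°: √(L² − r² sin²θ) = 0.099735 m.
v = −0.0412·460.3·0.92718·[1 + 0.0412·0.37461/0.099735] = -20.306 m/s.
|v| = 20.306 m/s.

20.3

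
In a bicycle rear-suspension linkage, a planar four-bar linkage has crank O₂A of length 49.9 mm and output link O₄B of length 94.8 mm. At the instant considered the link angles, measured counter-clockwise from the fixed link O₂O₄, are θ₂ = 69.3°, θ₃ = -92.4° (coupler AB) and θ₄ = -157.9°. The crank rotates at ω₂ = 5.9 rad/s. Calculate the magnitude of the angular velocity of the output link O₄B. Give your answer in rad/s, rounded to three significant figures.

1.07

ω₂ = 5.9 rad/s
Differentiating the loop-closure r₂e^{iθ₂}+r₃e^{iθ₃}=r₁+r₄e^{iθ₄} gives r₂ω₂e^{iθ₂}+r₃ω₃e^{iθ₃}=r₄ω₄e^{iθ₄}.
Eliminating the other unknown: ω₄ = r₂ω₂ sin(θ₂−θ₃) / [r₄ sin(θ₄−θ₃)].
Numerator sine = +0.31399; denominator sine = -0.90996.
Result = 0.0499·5.9·(+0.31399) / (0.0948·(-0.90996)) = -1.0716 rad/s; magnitude 1.0716 rad/s.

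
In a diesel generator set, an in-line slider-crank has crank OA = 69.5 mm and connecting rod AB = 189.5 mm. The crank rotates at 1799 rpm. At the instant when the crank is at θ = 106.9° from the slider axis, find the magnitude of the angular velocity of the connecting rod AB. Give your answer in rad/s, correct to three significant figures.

21.4

ω = 188.4 rad/s (converted from 1799 rpm).
The rod makes angle φ with the slider axis where L sinφ = r sinθ; differentiating, L cosφ·φ̇ = r ω cosθ.
L cosφ = √(L² − r² sin²θ) = 0.17745 m.
|ω_rod| = r ω |cosθ| / √(L² − r² sin²θ) = 0.0695·188.4·0.29070/0.17745 = 21.45 rad/s.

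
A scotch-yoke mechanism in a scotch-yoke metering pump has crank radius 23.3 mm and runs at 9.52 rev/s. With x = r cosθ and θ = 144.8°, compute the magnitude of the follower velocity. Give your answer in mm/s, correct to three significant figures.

803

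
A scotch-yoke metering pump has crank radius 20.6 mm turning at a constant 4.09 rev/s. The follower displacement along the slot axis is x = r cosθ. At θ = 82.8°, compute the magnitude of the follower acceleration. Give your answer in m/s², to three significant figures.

ω = 25.7 rad/s (from 4.09 rev/s).
x = r cosθ ⇒ ẍ = −rω² cosθ (ω constant).
|a| = rω²|cosθ| = 0.0206·(25.7)²·|cos 82.8°| = 1.7051 m/s².

1.71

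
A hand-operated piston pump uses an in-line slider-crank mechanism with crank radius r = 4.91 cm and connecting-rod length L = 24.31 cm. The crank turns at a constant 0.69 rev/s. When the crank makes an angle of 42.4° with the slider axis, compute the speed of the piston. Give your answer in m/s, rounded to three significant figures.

ω = 2π·0.69 = 4.335 rad/s
For an in-line slider-crank, x = r cosθ + √(L² − r² sin²θ), so v = −rω sinθ·[1 + r cosθ/√(L² − r² sin²θ)].
With r = 0.0491 m, L = 0.2431 m, θ = 42.4°: √(L² − r² sin²θ) = 0.24083 m.
v = −0.0491·4.335·0.67430·[1 + 0.0491·0.73846/0.24083] = -0.16515 m/s.
|v| = 0.16515 m/s.

0.165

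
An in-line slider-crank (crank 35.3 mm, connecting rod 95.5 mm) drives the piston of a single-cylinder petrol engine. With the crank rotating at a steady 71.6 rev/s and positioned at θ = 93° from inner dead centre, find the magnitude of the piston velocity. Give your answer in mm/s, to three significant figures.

ω = 2π·71.6 = 449.9 rad/s
For an in-line slider-crank, x = r cosθ + √(L² − r² sin²θ), so v = −rω sinθ·[1 + r cosθ/√(L² − r² sin²θ)].
With r = 0.0353 m, L = 0.0955 m, θ = 93°: √(L² − r² sin²θ) = 0.088756 m.
v = −0.0353·449.9·0.99863·[1 + 0.0353·-0.05234/0.088756] = -15.529 m/s.
|v| = 15.529 m/s = 15529 mm/s.

15500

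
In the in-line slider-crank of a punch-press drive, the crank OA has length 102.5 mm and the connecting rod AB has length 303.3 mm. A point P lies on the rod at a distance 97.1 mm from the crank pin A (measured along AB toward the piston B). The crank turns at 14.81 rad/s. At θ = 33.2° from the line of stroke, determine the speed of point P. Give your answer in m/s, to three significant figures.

ω = 14.81 rad/s.  Crank-pin speed |V_A| = rω = 1.518 m/s, perpendicular to OA.
Rod angle: sinφ = −(r/L) sinθ ⇒ φ = -10.664°; ω_rod = −rω cosθ/√(L²−r²sin²θ) = -4.2616 rad/s.
V_P = V_A + ω_rod × AP, with AP = 0.0971 m along the rod.
Components: V_Px = −rω sinθ − a·ω_rod·sinφ = -0.90779 m/s;  V_Py = rω cosθ + a·ω_rod·cosφ = +0.86357 m/s.
|V_P| = √(V_Px² + V_Py²) = 1.2529 m/s.

1.25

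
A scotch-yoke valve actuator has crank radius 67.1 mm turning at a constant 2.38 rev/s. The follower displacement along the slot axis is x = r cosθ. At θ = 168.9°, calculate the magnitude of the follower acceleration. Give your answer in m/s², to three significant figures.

ω = 14.95 rad/s (from 2.38 rev/s).
x = r cosθ ⇒ ẍ = −rω² cosθ (ω constant).
|a| = rω²|cosθ| = 0.0671·(14.95)²·|cos 168.9°| = 14.724 m/s².

14.7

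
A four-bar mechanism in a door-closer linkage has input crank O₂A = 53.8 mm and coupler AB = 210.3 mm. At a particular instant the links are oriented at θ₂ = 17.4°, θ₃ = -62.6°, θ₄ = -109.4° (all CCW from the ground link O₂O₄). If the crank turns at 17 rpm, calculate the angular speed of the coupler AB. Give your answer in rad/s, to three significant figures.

0.500

ω₂ = 1.78 rad/s (from 17 rpm).
Differentiating the loop-closure r₂e^{iθ₂}+r₃e^{iθ₃}=r₁+r₄e^{iθ₄} gives r₂ω₂e^{iθ₂}+r₃ω₃e^{iθ₃}=r₄ω₄e^{iθ₄}.
Eliminating the other unknown: ω₃ = r₂ω₂ sin(θ₄−θ₂) / [r₃ sin(θ₃−θ₄)].
Numerator sine = -0.80073; denominator sine = +0.72897.
Result = 0.0538·1.78·(-0.80073) / (0.2103·(+0.72897)) = -0.50026 rad/s; magnitude 0.50026 rad/s.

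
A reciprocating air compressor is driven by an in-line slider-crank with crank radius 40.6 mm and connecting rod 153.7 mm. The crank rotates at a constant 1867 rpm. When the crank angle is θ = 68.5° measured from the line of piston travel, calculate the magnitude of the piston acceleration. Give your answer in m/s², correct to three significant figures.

263

ω = 2π·1867/60 = 195.5 rad/s
x(θ) = r cosθ + √(L² − r² sin²θ); with ω constant, a = ω²·d²x/dθ².
d²x/dθ² = −r cosθ − r²(cos2θ)/√u − r⁴ sin²2θ/(4u^{3/2}),  u = L² − r² sin²θ = 0.0221967 m².
Substituting r = 0.0406 m, L = 0.1537 m, θ = 68.5°: d²x/dθ² = -0.0068839 m.
a = ω²·d²x/dθ² = (195.5)²·(-0.0068839) = -263.14 m/s²;  |a| = 263.14 m/s².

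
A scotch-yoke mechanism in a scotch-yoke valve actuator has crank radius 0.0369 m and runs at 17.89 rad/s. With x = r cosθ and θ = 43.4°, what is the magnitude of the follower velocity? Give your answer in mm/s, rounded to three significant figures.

454

ω = 17.89 rad/s
x = r cosθ ⇒ ẋ = −rω sinθ.
|v| = rω|sinθ| = 0.0369·17.89·|sin 43.4°| = 0.45357 m/s = 453.57 mm/s.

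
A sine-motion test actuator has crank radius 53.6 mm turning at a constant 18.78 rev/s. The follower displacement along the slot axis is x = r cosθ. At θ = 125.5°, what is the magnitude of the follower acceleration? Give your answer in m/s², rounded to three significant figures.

433

ω = 118 rad/s (from 18.78 rev/s).
x = r cosθ ⇒ ẍ = −rω² cosθ (ω constant).
|a| = rω²|cosθ| = 0.0536·(118)²·|cos 125.5°| = 433.38 m/s².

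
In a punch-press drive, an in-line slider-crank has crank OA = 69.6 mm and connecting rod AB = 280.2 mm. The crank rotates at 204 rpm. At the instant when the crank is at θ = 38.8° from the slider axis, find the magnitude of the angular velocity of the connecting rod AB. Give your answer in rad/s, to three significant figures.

4.19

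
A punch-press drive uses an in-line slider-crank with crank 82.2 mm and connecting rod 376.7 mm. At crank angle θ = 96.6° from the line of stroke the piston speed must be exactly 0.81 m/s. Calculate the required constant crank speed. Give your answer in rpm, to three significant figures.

For an in-line slider-crank, |v_piston| = rω|sinθ|·[1 + r cosθ/√(L² − r² sin²θ)].
With r = 0.0822 m, L = 0.3767 m, θ = 96.6°: the bracketed kinematic factor |dx/dθ| = 0.079557 m.
ω = v/|dx/dθ| = 0.81/0.079557 = 10.181 rad/s.
N = 60ω/(2π) = 97.225 rpm.

97.2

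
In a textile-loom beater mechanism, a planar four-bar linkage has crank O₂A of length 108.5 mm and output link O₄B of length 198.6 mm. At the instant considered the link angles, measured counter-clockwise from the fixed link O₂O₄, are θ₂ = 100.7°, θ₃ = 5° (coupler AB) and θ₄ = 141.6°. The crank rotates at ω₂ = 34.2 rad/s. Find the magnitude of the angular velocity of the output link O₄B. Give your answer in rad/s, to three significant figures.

27.1

ω₂ = 34.2 rad/s
Differentiating the loop-closure r₂e^{iθ₂}+r₃e^{iθ₃}=r₁+r₄e^{iθ₄} gives r₂ω₂e^{iθ₂}+r₃ω₃e^{iθ₃}=r₄ω₄e^{iθ₄}.
Eliminating the other unknown: ω₄ = r₂ω₂ sin(θ₂−θ₃) / [r₄ sin(θ₄−θ₃)].
Numerator sine = +0.99506; denominator sine = +0.68709.
Result = 0.1085·34.2·(+0.99506) / (0.1986·(+0.68709)) = +27.059 rad/s; magnitude 27.059 rad/s.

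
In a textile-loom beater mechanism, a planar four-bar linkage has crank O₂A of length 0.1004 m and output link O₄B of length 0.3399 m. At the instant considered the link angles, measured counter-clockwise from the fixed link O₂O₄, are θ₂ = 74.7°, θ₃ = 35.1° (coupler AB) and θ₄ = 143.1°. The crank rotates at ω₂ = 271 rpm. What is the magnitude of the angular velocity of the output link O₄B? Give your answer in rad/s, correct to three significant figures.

ω₂ = 28.38 rad/s (from 271 rpm).
Differentiating the loop-closure r₂e^{iθ₂}+r₃e^{iθ₃}=r₁+r₄e^{iθ₄} gives r₂ω₂e^{iθ₂}+r₃ω₃e^{iθ₃}=r₄ω₄e^{iθ₄}.
Eliminating the other unknown: ω₄ = r₂ω₂ sin(θ₂−θ₃) / [r₄ sin(θ₄−θ₃)].
Numerator sine = +0.63742; denominator sine = +0.95106.
Result = 0.1004·28.38·(+0.63742) / (0.3399·(+0.95106)) = +5.6183 rad/s; magnitude 5.6183 rad/s.

5.62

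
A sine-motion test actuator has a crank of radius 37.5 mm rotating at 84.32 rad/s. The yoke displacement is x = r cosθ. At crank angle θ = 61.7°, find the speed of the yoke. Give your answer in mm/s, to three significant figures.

ω = 84.32 rad/s
x = r cosθ ⇒ ẋ = −rω sinθ.
|v| = rω|sinθ| = 0.0375·84.32·|sin 61.7°| = 2.7841 m/s = 2784.1 mm/s.

2780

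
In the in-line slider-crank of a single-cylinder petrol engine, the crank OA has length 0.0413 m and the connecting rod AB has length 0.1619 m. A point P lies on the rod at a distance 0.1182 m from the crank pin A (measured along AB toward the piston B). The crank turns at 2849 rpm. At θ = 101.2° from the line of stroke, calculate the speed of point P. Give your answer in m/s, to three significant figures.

11.7

ω = 298.3 rad/s.  Crank-pin speed |V_A| = rω = 12.322 m/s, perpendicular to OA.
Rod angle: sinφ = −(r/L) sinθ ⇒ φ = -14.492°; ω_rod = −rω cosθ/√(L²−r²sin²θ) = +15.268 rad/s.
V_P = V_A + ω_rod × AP, with AP = 0.1182 m along the rod.
Components: V_Px = −rω sinθ − a·ω_rod·sinφ = -11.635 m/s;  V_Py = rω cosθ + a·ω_rod·cosφ = -0.646 m/s.
|V_P| = √(V_Px² + V_Py²) = 11.653 m/s.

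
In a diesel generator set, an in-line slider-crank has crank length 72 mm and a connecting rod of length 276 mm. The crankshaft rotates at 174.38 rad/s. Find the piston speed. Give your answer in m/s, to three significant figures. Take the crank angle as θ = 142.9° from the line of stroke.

ω = 174.4 rad/s
For an in-line slider-crank, x = r cosθ + √(L² − r² sin²θ), so v = −rω sinθ·[1 + r cosθ/√(L² − r² sin²θ)].
With r = 0.072 m, L = 0.276 m, θ = 142.9°: √(L² − r² sin²θ) = 0.27256 m.
v = −0.072·174.4·0.60321·[1 + 0.072·-0.79758/0.27256] = -5.9778 m/s.
|v| = 5.9778 m/s.

5.98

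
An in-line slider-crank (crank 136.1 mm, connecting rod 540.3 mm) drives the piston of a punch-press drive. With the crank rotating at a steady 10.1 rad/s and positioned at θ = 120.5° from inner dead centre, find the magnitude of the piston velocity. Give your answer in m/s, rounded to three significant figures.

ω = 10.1 rad/s
For an in-line slider-crank, x = r cosθ + √(L² − r² sin²θ), so v = −rω sinθ·[1 + r cosθ/√(L² − r² sin²θ)].
With r = 0.1361 m, L = 0.5403 m, θ = 120.5°: √(L² − r² sin²θ) = 0.52742 m.
v = −0.1361·10.1·0.86163·[1 + 0.1361·-0.50754/0.52742] = -1.0293 m/s.
|v| = 1.0293 m/s.

1.03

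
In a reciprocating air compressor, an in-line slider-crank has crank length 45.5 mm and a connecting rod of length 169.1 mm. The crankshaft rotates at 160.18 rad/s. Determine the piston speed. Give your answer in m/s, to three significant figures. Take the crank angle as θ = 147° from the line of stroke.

3.06

ω = 160.2 rad/s
For an in-line slider-crank, x = r cosθ + √(L² − r² sin²θ), so v = −rω sinθ·[1 + r cosθ/√(L² − r² sin²θ)].
With r = 0.0455 m, L = 0.1691 m, θ = 147°: √(L² − r² sin²θ) = 0.16727 m.
v = −0.0455·160.2·0.54464·[1 + 0.0455·-0.83867/0.16727] = -3.0639 m/s.
|v| = 3.0639 m/s.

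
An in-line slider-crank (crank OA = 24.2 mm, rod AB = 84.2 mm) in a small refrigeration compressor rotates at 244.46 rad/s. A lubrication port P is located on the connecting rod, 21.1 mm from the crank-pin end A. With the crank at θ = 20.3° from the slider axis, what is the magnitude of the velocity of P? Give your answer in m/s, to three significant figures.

4.70

ω = 244.5 rad/s.  Crank-pin speed |V_A| = rω = 5.9159 m/s, perpendicular to OA.
Rod angle: sinφ = −(r/L) sinθ ⇒ φ = -5.723°; ω_rod = −rω cosθ/√(L²−r²sin²θ) = -66.227 rad/s.
V_P = V_A + ω_rod × AP, with AP = 0.0211 m along the rod.
Components: V_Px = −rω sinθ − a·ω_rod·sinφ = -2.1918 m/s;  V_Py = rω cosθ + a·ω_rod·cosφ = +4.1581 m/s.
|V_P| = √(V_Px² + V_Py²) = 4.7004 m/s.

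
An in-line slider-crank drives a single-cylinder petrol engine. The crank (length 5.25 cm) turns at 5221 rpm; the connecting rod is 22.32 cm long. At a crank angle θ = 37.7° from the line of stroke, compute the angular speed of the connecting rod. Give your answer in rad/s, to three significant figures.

ω = 546.7 rad/s (converted from 5221 rpm).
The rod makes angle φ with the slider axis where L sinφ = r sinθ; differentiating, L cosφ·φ̇ = r ω cosθ.
L cosφ = √(L² − r² sin²θ) = 0.22088 m.
|ω_rod| = r ω |cosθ| / √(L² − r² sin²θ) = 0.0525·546.7·0.79122/0.22088 = 102.82 rad/s.

103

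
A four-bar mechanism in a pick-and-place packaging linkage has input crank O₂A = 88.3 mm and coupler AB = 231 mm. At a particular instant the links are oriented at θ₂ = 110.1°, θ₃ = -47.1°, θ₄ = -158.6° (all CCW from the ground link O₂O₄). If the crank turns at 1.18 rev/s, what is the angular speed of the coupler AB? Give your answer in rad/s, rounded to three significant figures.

3.05

ω₂ = 7.414 rad/s (from 1.18 rev/s).
Differentiating the loop-closure r₂e^{iθ₂}+r₃e^{iθ₃}=r₁+r₄e^{iθ₄} gives r₂ω₂e^{iθ₂}+r₃ω₃e^{iθ₃}=r₄ω₄e^{iθ₄}.
Eliminating the other unknown: ω₃ = r₂ω₂ sin(θ₄−θ₂) / [r₃ sin(θ₃−θ₄)].
Numerator sine = +0.99974; denominator sine = +0.93042.
Result = 0.0883·7.414·(+0.99974) / (0.231·(+0.93042)) = +3.0452 rad/s; magnitude 3.0452 rad/s.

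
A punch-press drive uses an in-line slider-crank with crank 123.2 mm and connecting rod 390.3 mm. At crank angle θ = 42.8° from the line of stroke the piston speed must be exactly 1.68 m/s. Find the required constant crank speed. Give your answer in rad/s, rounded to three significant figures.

16.2

For an in-line slider-crank, |v_piston| = rω|sinθ|·[1 + r cosθ/√(L² − r² sin²θ)].
With r = 0.1232 m, L = 0.3903 m, θ = 42.8°: the bracketed kinematic factor |dx/dθ| = 0.10356 m.
ω = v/|dx/dθ| = 1.68/0.10356 = 16.223 rad/s.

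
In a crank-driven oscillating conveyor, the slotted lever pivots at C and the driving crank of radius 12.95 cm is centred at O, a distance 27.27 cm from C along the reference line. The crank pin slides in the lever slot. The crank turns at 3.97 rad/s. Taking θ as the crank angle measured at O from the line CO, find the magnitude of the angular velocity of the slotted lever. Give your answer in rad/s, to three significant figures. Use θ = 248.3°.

0.227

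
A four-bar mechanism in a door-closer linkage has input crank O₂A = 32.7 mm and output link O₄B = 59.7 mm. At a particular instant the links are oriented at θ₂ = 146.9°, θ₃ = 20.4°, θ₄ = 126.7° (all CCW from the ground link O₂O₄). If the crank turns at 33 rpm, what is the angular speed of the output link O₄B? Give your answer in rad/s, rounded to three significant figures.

ω₂ = 3.456 rad/s (from 33 rpm).
Differentiating the loop-closure r₂e^{iθ₂}+r₃e^{iθ₃}=r₁+r₄e^{iθ₄} gives r₂ω₂e^{iθ₂}+r₃ω₃e^{iθ₃}=r₄ω₄e^{iθ₄}.
Eliminating the other unknown: ω₄ = r₂ω₂ sin(θ₂−θ₃) / [r₄ sin(θ₄−θ₃)].
Numerator sine = +0.80386; denominator sine = +0.95981.
Result = 0.0327·3.456·(+0.80386) / (0.0597·(+0.95981)) = +1.5853 rad/s; magnitude 1.5853 rad/s.

1.59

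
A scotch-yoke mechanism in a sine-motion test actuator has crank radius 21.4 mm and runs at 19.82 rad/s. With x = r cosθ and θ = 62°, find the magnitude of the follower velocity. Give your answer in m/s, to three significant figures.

ω = 19.82 rad/s
x = r cosθ ⇒ ẋ = −rω sinθ.
|v| = rω|sinθ| = 0.0214·19.82·|sin 62°| = 0.3745 m/s.

0.375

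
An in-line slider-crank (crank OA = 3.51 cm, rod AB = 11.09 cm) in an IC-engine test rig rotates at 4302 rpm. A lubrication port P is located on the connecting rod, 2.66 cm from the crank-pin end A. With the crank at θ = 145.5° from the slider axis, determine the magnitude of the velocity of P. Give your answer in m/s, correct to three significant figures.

13.0

ω = 450.5 rad/s.  Crank-pin speed |V_A| = rω = 15.813 m/s, perpendicular to OA.
Rod angle: sinφ = −(r/L) sinθ ⇒ φ = -10.327°; ω_rod = −rω cosθ/√(L²−r²sin²θ) = +119.44 rad/s.
V_P = V_A + ω_rod × AP, with AP = 0.0266 m along the rod.
Components: V_Px = −rω sinθ − a·ω_rod·sinφ = -8.3868 m/s;  V_Py = rω cosθ + a·ω_rod·cosφ = -9.9059 m/s.
|V_P| = √(V_Px² + V_Py²) = 12.979 m/s.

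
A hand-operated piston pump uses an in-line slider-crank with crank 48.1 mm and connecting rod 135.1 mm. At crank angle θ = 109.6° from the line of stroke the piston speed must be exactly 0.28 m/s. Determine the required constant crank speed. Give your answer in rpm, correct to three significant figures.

67.6

For an in-line slider-crank, |v_piston| = rω|sinθ|·[1 + r cosθ/√(L² − r² sin²θ)].
With r = 0.0481 m, L = 0.1351 m, θ = 109.6°: the bracketed kinematic factor |dx/dθ| = 0.039568 m.
ω = v/|dx/dθ| = 0.28/0.039568 = 7.0764 rad/s.
N = 60ω/(2π) = 67.574 rpm.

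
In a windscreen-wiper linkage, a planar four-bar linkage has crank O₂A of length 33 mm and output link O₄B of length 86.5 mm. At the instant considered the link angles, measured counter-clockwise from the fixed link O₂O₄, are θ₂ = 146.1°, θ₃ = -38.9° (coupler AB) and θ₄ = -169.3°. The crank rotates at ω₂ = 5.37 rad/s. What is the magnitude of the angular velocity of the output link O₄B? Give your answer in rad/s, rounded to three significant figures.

ω₂ = 5.37 rad/s
Differentiating the loop-closure r₂e^{iθ₂}+r₃e^{iθ₃}=r₁+r₄e^{iθ₄} gives r₂ω₂e^{iθ₂}+r₃ω₃e^{iθ₃}=r₄ω₄e^{iθ₄}.
Eliminating the other unknown: ω₄ = r₂ω₂ sin(θ₂−θ₃) / [r₄ sin(θ₄−θ₃)].
Numerator sine = -0.08716; denominator sine = -0.76154.
Result = 0.033·5.37·(-0.08716) / (0.0865·(-0.76154)) = +0.23446 rad/s; magnitude 0.23446 rad/s.

0.234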